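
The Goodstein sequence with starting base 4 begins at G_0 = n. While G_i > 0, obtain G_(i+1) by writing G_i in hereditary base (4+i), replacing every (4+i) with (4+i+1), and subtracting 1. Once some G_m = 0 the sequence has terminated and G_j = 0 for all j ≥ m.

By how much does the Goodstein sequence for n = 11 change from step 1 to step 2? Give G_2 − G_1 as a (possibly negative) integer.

(0) 11|_4 = 2·4 + 3 ↦ 2·5 + 3|_5 = 13 ⇒ 12
(1) 12|_5 = 2·5 + 2 ↦ 2·6 + 2|_6 = 14 ⇒ 13

1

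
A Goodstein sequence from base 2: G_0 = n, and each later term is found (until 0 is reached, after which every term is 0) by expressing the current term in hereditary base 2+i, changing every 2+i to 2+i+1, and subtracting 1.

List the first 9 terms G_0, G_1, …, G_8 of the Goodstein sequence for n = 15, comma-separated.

15, 111, 1283, 18752, 326593, 6588344, 150994943, 3524450280, 100077777775

G_0 = 15. HB_2(15) = 2^(2 + 1) + 2^2 + 2 + 1. Bump = 112. G_1 = 111.
G_1 = 111. HB_3(111) = 3^(3 + 1) + 3^3 + 3. Bump = 1284. G_2 = 1283.
G_2 = 1283. HB_4(1283) = 4^(4 + 1) + 4^4 + 3. Bump = 18753. G_3 = 18752.
G_3 = 18752. HB_5(18752) = 5^(5 + 1) + 5^5 + 2. Bump = 326594. G_4 = 326593.
G_4 = 326593. HB_6(326593) = 6^(6 + 1) + 6^6 + 1. Bump = 6588345. G_5 = 6588344.
G_5 = 6588344. HB_7(6588344) = 7^(7 + 1) + 7^7. Bump = 150994944. G_6 = 150994943.
G_6 = 150994943. HB_8(150994943) = 8^(8 + 1) + 7·8^7 + 7·8^6 + 7·8^5 + 7·8^4 + 7·8^3 + 7·8^2 + 7·8 + 7. Bump = 3524450281. G_7 = 3524450280.
G_7 = 3524450280. HB_9(3524450280) = 9^(9 + 1) + 7·9^7 + 7·9^6 + 7·9^5 + 7·9^4 + 7·9^3 + 7·9^2 + 7·9 + 6. Bump = 100077777776. G_8 = 100077777775.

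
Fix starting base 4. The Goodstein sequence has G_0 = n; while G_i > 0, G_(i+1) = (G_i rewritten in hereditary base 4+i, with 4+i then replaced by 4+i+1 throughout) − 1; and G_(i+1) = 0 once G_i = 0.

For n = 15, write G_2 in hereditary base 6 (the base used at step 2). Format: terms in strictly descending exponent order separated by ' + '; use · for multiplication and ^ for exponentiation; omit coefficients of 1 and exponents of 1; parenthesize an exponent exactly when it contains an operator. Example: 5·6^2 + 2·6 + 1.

3·6 + 1

G_0=15  [base 4] 3·4 + 3  →[4↦5]→  3·5 + 3 = 18  −1 ⇒ G_1=17
G_1=17  [base 5] 3·5 + 2  →[5↦6]→  3·6 + 2 = 20  −1 ⇒ G_2=19
G_2=19  [base 6] 3·6 + 1  →[6↦7]→  3·7 + 1 = 22  −1 ⇒ G_3=21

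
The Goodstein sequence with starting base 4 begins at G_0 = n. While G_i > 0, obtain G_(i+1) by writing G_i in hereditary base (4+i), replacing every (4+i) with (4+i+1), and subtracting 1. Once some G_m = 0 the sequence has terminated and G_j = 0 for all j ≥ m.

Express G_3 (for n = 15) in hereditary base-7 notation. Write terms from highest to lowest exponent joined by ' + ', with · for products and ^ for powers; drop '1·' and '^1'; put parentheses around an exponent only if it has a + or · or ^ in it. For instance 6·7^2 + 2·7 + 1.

[0] 15 ≡ 3·4 + 3 (base 4). Lift 5: 18. −1: 17.
[1] 17 ≡ 3·5 + 2 (base 5). Lift 6: 20. −1: 19.
[2] 19 ≡ 3·6 + 1 (base 6). Lift 7: 22. −1: 21.
[3] 21 ≡ 3·7 (base 7). Lift 8: 24. −1: 23.

3·7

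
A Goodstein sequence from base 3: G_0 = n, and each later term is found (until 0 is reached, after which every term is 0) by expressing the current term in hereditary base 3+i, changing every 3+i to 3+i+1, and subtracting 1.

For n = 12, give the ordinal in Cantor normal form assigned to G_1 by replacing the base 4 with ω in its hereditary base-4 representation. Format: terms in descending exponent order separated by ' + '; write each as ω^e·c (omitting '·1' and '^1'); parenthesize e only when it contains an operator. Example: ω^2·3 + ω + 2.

ω^2 + 3

step 0: 12 = 3^2 + 3; sub 4 for 3: 4^2 + 4; = 20; G_1 = 20−1 = 19
step 1: 19 = 4^2 + 3; sub 5 for 4: 5^2 + 3; = 28; G_2 = 28−1 = 27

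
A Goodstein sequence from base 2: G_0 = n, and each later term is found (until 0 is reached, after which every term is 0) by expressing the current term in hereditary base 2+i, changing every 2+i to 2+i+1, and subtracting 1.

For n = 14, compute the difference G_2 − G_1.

14 —HB2→ 2^(2 + 1) + 2^2 + 2 —bump→ 3^(3 + 1) + 3^3 + 3 = 111 —(−1)→ 110
110 —HB3→ 3^(3 + 1) + 3^3 + 2 —bump→ 4^(4 + 1) + 4^4 + 2 = 1282 —(−1)→ 1281

1171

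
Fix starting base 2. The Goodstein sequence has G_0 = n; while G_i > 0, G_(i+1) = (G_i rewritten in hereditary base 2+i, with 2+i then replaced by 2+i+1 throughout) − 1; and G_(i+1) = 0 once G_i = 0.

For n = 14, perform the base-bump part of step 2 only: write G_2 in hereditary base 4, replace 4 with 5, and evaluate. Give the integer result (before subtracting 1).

G_0=14  [base 2] 2^(2 + 1) + 2^2 + 2  →[2↦3]→  3^(3 + 1) + 3^3 + 3 = 111  −1 ⇒ G_1=110
G_1=110  [base 3] 3^(3 + 1) + 3^3 + 2  →[3↦4]→  4^(4 + 1) + 4^4 + 2 = 1282  −1 ⇒ G_2=1281

18751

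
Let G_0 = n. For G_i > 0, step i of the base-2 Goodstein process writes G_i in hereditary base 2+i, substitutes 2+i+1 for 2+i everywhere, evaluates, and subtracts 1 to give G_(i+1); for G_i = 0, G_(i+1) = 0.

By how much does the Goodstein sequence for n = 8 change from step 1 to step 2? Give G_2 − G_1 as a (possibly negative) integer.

[0] 8 ≡ 2^(2 + 1) (base 2). Lift 3: 81. −1: 80.
[1] 80 ≡ 2·3^3 + 2·3^2 + 2·3 + 2 (base 3). Lift 4: 554. −1: 553.

473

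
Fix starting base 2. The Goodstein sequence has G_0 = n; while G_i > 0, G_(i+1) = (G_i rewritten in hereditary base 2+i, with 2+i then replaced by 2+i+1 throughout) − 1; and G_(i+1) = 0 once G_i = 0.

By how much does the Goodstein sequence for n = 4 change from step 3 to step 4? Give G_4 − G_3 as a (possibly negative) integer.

23

(0) 4|_2 = 2^2 ↦ 3^3|_3 = 27 ⇒ 26
(1) 26|_3 = 2·3^2 + 2·3 + 2 ↦ 2·4^2 + 2·4 + 2|_4 = 42 ⇒ 41
(2) 41|_4 = 2·4^2 + 2·4 + 1 ↦ 2·5^2 + 2·5 + 1|_5 = 61 ⇒ 60
(3) 60|_5 = 2·5^2 + 2·5 ↦ 2·6^2 + 2·6|_6 = 84 ⇒ 83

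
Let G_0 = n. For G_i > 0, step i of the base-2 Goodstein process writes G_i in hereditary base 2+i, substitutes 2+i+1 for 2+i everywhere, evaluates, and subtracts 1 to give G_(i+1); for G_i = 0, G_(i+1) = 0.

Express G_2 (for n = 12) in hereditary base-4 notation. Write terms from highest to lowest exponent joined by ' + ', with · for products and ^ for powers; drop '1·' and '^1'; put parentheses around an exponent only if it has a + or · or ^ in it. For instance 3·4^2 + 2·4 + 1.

4^(4 + 1) + 2·4^2 + 2·4 + 1

base 2: 12 = 2^(2 + 1) + 2^2; at 3: 3^(3 + 1) + 3^3 = 108; next = 107
base 3: 107 = 3^(3 + 1) + 2·3^2 + 2·3 + 2; at 4: 4^(4 + 1) + 2·4^2 + 2·4 + 2 = 1066; next = 1065
base 4: 1065 = 4^(4 + 1) + 2·4^2 + 2·4 + 1; at 5: 5^(5 + 1) + 2·5^2 + 2·5 + 1 = 15686; next = 15685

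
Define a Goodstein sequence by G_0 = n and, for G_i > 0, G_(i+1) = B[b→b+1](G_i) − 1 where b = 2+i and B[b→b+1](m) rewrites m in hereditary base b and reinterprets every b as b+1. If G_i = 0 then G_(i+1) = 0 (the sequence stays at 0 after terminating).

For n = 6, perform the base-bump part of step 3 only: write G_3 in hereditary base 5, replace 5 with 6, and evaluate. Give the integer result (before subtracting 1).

G_0=6  [base 2] 2^2 + 2  →[2↦3]→  3^3 + 3 = 30  −1 ⇒ G_1=29
G_1=29  [base 3] 3^3 + 2  →[3↦4]→  4^4 + 2 = 258  −1 ⇒ G_2=257
G_2=257  [base 4] 4^4 + 1  →[4↦5]→  5^5 + 1 = 3126  −1 ⇒ G_3=3125

46656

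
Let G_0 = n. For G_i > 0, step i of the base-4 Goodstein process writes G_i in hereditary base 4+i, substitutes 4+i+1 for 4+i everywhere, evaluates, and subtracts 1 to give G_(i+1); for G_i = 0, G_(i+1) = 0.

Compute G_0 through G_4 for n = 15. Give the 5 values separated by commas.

15, 17, 19, 21, 23

step 0: 15 = 3·4 + 3; sub 5 for 4: 3·5 + 3; = 18; G_1 = 18−1 = 17
step 1: 17 = 3·5 + 2; sub 6 for 5: 3·6 + 2; = 20; G_2 = 20−1 = 19
step 2: 19 = 3·6 + 1; sub 7 for 6: 3·7 + 1; = 22; G_3 = 22−1 = 21
step 3: 21 = 3·7; sub 8 for 7: 3·8; = 24; G_4 = 24−1 = 23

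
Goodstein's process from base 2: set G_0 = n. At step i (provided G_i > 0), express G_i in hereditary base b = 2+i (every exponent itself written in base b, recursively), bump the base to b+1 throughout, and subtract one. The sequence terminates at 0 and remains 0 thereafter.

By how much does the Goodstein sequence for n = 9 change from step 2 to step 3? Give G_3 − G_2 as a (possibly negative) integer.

G_0 = 9. HB_2(9) = 2^(2 + 1) + 1. Bump = 82. G_1 = 81.
G_1 = 81. HB_3(81) = 3^(3 + 1). Bump = 1024. G_2 = 1023.
G_2 = 1023. HB_4(1023) = 3·4^4 + 3·4^3 + 3·4^2 + 3·4 + 3. Bump = 9843. G_3 = 9842.

8819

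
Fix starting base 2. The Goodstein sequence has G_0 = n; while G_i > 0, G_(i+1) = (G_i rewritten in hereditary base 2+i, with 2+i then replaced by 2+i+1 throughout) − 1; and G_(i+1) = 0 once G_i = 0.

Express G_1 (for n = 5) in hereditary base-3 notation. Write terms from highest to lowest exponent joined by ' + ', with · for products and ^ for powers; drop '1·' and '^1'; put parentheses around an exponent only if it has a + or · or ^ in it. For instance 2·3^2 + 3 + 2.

G_0 = 5. HB_2(5) = 2^2 + 1. Bump = 28. G_1 = 27.
G_1 = 27. HB_3(27) = 3^3. Bump = 256. G_2 = 255.

3^3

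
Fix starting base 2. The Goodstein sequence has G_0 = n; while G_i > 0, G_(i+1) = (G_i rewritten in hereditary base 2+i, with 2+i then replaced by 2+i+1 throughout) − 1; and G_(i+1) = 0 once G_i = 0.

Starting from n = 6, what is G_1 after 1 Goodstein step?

i=0: 6 = 2^2 + 2 (b=2); 2→3: 3^3 + 3 = 30; 30−1 = 29
i=1: 29 = 3^3 + 2 (b=3); 3→4: 4^4 + 2 = 258; 258−1 = 257

29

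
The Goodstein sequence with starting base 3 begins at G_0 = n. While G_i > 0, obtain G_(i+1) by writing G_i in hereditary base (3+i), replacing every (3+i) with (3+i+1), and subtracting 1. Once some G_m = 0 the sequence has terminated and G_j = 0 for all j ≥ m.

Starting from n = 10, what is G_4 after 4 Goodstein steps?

step 0: 10 = 3^2 + 1; sub 4 for 3: 4^2 + 1; = 17; G_1 = 17−1 = 16
step 1: 16 = 4^2; sub 5 for 4: 5^2; = 25; G_2 = 25−1 = 24
step 2: 24 = 4·5 + 4; sub 6 for 5: 4·6 + 4; = 28; G_3 = 28−1 = 27
step 3: 27 = 4·6 + 3; sub 7 for 6: 4·7 + 3; = 31; G_4 = 31−1 = 30
step 4: 30 = 4·7 + 2; sub 8 for 7: 4·8 + 2; = 34; G_5 = 34−1 = 33

30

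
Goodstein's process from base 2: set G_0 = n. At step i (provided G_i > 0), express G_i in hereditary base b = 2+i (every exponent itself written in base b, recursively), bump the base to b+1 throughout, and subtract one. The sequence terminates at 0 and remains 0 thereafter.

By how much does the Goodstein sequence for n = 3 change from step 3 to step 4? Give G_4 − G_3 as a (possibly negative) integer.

-1

[0] 3 ≡ 2 + 1 (base 2). Lift 3: 4. −1: 3.
[1] 3 ≡ 3 (base 3). Lift 4: 4. −1: 3.
[2] 3 ≡ 3 (base 4). Lift 5: 3. −1: 2.
[3] 2 ≡ 2 (base 5). Lift 6: 2. −1: 1.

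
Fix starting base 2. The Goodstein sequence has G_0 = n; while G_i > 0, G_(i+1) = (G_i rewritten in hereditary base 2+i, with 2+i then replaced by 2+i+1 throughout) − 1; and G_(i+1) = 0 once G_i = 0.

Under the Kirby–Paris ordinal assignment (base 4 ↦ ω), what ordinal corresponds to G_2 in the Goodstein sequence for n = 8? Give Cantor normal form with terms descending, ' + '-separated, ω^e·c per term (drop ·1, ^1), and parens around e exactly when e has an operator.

ω^ω·2 + ω^2·2 + ω·2 + 1

G_0 = 8. HB_2(8) = 2^(2 + 1). Bump = 81. G_1 = 80.
G_1 = 80. HB_3(80) = 2·3^3 + 2·3^2 + 2·3 + 2. Bump = 554. G_2 = 553.
G_2 = 553. HB_4(553) = 2·4^4 + 2·4^2 + 2·4 + 1. Bump = 6311. G_3 = 6310.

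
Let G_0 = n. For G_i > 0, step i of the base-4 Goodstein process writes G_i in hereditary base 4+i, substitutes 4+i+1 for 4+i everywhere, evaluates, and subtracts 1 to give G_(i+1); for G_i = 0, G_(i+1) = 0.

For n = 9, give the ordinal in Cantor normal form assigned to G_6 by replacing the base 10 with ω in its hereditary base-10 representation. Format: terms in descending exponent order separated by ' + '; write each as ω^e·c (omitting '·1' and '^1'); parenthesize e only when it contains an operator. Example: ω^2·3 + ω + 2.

9 —HB4→ 2·4 + 1 —bump→ 2·5 + 1 = 11 —(−1)→ 10
10 —HB5→ 2·5 —bump→ 2·6 = 12 —(−1)→ 11
11 —HB6→ 6 + 5 —bump→ 7 + 5 = 12 —(−1)→ 11
11 —HB7→ 7 + 4 —bump→ 8 + 4 = 12 —(−1)→ 11
11 —HB8→ 8 + 3 —bump→ 9 + 3 = 12 —(−1)→ 11
11 —HB9→ 9 + 2 —bump→ 10 + 2 = 12 —(−1)→ 11

ω + 1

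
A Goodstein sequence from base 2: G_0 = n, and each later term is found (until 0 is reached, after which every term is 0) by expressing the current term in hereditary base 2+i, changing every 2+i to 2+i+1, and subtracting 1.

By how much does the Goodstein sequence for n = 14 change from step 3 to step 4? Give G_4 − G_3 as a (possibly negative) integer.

307841

step 0: 14 = 2^(2 + 1) + 2^2 + 2; sub 3 for 2: 3^(3 + 1) + 3^3 + 3; = 111; G_1 = 111−1 = 110
step 1: 110 = 3^(3 + 1) + 3^3 + 2; sub 4 for 3: 4^(4 + 1) + 4^4 + 2; = 1282; G_2 = 1282−1 = 1281
step 2: 1281 = 4^(4 + 1) + 4^4 + 1; sub 5 for 4: 5^(5 + 1) + 5^5 + 1; = 18751; G_3 = 18751−1 = 18750
step 3: 18750 = 5^(5 + 1) + 5^5; sub 6 for 5: 6^(6 + 1) + 6^6; = 326592; G_4 = 326592−1 = 326591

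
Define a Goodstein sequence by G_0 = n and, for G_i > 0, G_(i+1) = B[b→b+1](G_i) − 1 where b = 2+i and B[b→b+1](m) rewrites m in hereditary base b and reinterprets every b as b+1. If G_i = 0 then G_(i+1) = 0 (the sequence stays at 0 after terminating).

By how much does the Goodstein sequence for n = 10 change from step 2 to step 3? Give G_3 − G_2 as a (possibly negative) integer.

14600

step 0: 10 = 2^(2 + 1) + 2; sub 3 for 2: 3^(3 + 1) + 3; = 84; G_1 = 84−1 = 83
step 1: 83 = 3^(3 + 1) + 2; sub 4 for 3: 4^(4 + 1) + 2; = 1026; G_2 = 1026−1 = 1025
step 2: 1025 = 4^(4 + 1) + 1; sub 5 for 4: 5^(5 + 1) + 1; = 15626; G_3 = 15626−1 = 15625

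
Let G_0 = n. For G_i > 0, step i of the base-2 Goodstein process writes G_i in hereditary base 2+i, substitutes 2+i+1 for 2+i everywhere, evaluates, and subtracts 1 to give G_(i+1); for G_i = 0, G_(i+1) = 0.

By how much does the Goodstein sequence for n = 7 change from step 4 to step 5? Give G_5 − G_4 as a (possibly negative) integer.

776886

i=0: 7 = 2^2 + 2 + 1 (b=2); 2→3: 3^3 + 3 + 1 = 31; 31−1 = 30
i=1: 30 = 3^3 + 3 (b=3); 3→4: 4^4 + 4 = 260; 260−1 = 259
i=2: 259 = 4^4 + 3 (b=4); 4→5: 5^5 + 3 = 3128; 3128−1 = 3127
i=3: 3127 = 5^5 + 2 (b=5); 5→6: 6^6 + 2 = 46658; 46658−1 = 46657
i=4: 46657 = 6^6 + 1 (b=6); 6→7: 7^7 + 1 = 823544; 823544−1 = 823543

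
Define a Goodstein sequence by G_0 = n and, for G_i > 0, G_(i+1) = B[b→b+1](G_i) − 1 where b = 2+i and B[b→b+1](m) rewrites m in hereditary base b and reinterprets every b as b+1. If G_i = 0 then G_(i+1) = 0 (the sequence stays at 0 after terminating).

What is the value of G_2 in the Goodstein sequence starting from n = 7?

259

step 0: 7 = 2^2 + 2 + 1; sub 3 for 2: 3^3 + 3 + 1; = 31; G_1 = 31−1 = 30
step 1: 30 = 3^3 + 3; sub 4 for 3: 4^4 + 4; = 260; G_2 = 260−1 = 259
step 2: 259 = 4^4 + 3; sub 5 for 4: 5^5 + 3; = 3128; G_3 = 3128−1 = 3127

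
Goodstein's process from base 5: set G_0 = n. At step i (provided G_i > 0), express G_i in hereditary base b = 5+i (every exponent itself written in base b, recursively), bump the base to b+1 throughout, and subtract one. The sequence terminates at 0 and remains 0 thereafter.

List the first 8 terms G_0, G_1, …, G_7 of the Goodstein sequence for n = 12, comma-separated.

12, 13, 14, 15, 15, 15, 15, 15

i=0: 12 = 2·5 + 2 (b=5); 5→6: 2·6 + 2 = 14; 14−1 = 13
i=1: 13 = 2·6 + 1 (b=6); 6→7: 2·7 + 1 = 15; 15−1 = 14
i=2: 14 = 2·7 (b=7); 7→8: 2·8 = 16; 16−1 = 15
i=3: 15 = 8 + 7 (b=8); 8→9: 9 + 7 = 16; 16−1 = 15
i=4: 15 = 9 + 6 (b=9); 9→10: 10 + 6 = 16; 16−1 = 15
i=5: 15 = 10 + 5 (b=10); 10→11: 11 + 5 = 16; 16−1 = 15
i=6: 15 = 11 + 4 (b=11); 11→12: 12 + 4 = 16; 16−1 = 15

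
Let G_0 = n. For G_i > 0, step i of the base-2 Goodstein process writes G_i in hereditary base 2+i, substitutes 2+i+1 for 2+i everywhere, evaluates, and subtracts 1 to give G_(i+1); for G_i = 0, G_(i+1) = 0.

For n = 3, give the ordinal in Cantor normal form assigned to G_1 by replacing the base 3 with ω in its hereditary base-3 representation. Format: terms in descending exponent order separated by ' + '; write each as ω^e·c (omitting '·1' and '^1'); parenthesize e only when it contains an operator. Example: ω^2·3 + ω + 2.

ω

G_0=3  [base 2] 2 + 1  →[2↦3]→  3 + 1 = 4  −1 ⇒ G_1=3
G_1=3  [base 3] 3  →[3↦4]→  4 = 4  −1 ⇒ G_2=3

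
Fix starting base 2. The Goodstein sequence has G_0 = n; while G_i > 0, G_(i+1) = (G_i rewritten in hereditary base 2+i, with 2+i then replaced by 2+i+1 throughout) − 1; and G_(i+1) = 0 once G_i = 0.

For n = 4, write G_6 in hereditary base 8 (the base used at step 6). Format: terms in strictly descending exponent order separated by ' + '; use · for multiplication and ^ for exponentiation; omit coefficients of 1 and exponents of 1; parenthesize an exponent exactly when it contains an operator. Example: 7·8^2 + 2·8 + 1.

2·8^2 + 8 + 3

G_0 = 4. HB_2(4) = 2^2. Bump = 27. G_1 = 26.
G_1 = 26. HB_3(26) = 2·3^2 + 2·3 + 2. Bump = 42. G_2 = 41.
G_2 = 41. HB_4(41) = 2·4^2 + 2·4 + 1. Bump = 61. G_3 = 60.
G_3 = 60. HB_5(60) = 2·5^2 + 2·5. Bump = 84. G_4 = 83.
G_4 = 83. HB_6(83) = 2·6^2 + 6 + 5. Bump = 110. G_5 = 109.
G_5 = 109. HB_7(109) = 2·7^2 + 7 + 4. Bump = 140. G_6 = 139.
G_6 = 139. HB_8(139) = 2·8^2 + 8 + 3. Bump = 174. G_7 = 173.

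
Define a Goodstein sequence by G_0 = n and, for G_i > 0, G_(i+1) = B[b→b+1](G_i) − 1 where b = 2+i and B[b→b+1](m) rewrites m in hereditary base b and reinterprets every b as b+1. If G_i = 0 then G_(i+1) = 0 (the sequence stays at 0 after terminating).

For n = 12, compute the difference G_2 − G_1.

G_0 = 12. HB_2(12) = 2^(2 + 1) + 2^2. Bump = 108. G_1 = 107.
G_1 = 107. HB_3(107) = 3^(3 + 1) + 2·3^2 + 2·3 + 2. Bump = 1066. G_2 = 1065.

958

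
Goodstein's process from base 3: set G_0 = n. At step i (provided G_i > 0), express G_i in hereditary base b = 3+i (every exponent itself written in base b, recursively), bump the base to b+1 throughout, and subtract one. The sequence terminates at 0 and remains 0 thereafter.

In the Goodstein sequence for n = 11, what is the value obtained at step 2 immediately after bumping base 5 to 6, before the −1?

i=0: 11 = 3^2 + 2 (b=3); 3→4: 4^2 + 2 = 18; 18−1 = 17
i=1: 17 = 4^2 + 1 (b=4); 4→5: 5^2 + 1 = 26; 26−1 = 25

36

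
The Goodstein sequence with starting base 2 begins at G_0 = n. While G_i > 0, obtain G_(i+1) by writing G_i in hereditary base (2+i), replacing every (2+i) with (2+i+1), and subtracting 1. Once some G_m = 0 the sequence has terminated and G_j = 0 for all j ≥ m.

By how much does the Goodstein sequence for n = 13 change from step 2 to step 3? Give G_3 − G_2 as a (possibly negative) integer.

14813

G_0=13  [base 2] 2^(2 + 1) + 2^2 + 1  →[2↦3]→  3^(3 + 1) + 3^3 + 1 = 109  −1 ⇒ G_1=108
G_1=108  [base 3] 3^(3 + 1) + 3^3  →[3↦4]→  4^(4 + 1) + 4^4 = 1280  −1 ⇒ G_2=1279
G_2=1279  [base 4] 4^(4 + 1) + 3·4^3 + 3·4^2 + 3·4 + 3  →[4↦5]→  5^(5 + 1) + 3·5^3 + 3·5^2 + 3·5 + 3 = 16093  −1 ⇒ G_3=16092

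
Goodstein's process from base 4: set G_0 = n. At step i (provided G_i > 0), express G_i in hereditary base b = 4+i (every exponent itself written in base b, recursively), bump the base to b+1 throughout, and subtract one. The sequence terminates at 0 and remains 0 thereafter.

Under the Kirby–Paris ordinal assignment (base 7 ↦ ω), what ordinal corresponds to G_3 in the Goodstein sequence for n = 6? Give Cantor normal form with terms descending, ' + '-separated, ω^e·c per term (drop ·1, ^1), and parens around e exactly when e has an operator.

step 0: 6 = 4 + 2; sub 5 for 4: 5 + 2; = 7; G_1 = 7−1 = 6
step 1: 6 = 5 + 1; sub 6 for 5: 6 + 1; = 7; G_2 = 7−1 = 6
step 2: 6 = 6; sub 7 for 6: 7; = 7; G_3 = 7−1 = 6
step 3: 6 = 6; sub 8 for 7: 6; = 6; G_4 = 6−1 = 5

6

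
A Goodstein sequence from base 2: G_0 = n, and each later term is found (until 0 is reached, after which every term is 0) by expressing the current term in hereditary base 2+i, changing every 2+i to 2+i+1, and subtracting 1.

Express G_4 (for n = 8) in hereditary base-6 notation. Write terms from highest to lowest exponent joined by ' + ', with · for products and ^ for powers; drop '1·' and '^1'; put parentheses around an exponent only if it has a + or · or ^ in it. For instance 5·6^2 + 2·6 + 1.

G_0=8  [base 2] 2^(2 + 1)  →[2↦3]→  3^(3 + 1) = 81  −1 ⇒ G_1=80
G_1=80  [base 3] 2·3^3 + 2·3^2 + 2·3 + 2  →[3↦4]→  2·4^4 + 2·4^2 + 2·4 + 2 = 554  −1 ⇒ G_2=553
G_2=553  [base 4] 2·4^4 + 2·4^2 + 2·4 + 1  →[4↦5]→  2·5^5 + 2·5^2 + 2·5 + 1 = 6311  −1 ⇒ G_3=6310
G_3=6310  [base 5] 2·5^5 + 2·5^2 + 2·5  →[5↦6]→  2·6^6 + 2·6^2 + 2·6 = 93396  −1 ⇒ G_4=93395
G_4=93395  [base 6] 2·6^6 + 2·6^2 + 6 + 5  →[6↦7]→  2·7^7 + 2·7^2 + 7 + 5 = 1647196  −1 ⇒ G_5=1647195

2·6^6 + 2·6^2 + 6 + 5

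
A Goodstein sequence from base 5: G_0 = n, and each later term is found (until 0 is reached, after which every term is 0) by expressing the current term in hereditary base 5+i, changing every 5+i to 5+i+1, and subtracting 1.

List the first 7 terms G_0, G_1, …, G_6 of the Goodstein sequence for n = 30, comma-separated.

base 5: 30 = 5^2 + 5; at 6: 6^2 + 6 = 42; next = 41
base 6: 41 = 6^2 + 5; at 7: 7^2 + 5 = 54; next = 53
base 7: 53 = 7^2 + 4; at 8: 8^2 + 4 = 68; next = 67
base 8: 67 = 8^2 + 3; at 9: 9^2 + 3 = 84; next = 83
base 9: 83 = 9^2 + 2; at 10: 10^2 + 2 = 102; next = 101
base 10: 101 = 10^2 + 1; at 11: 11^2 + 1 = 122; next = 121

30, 41, 53, 67, 83, 101, 121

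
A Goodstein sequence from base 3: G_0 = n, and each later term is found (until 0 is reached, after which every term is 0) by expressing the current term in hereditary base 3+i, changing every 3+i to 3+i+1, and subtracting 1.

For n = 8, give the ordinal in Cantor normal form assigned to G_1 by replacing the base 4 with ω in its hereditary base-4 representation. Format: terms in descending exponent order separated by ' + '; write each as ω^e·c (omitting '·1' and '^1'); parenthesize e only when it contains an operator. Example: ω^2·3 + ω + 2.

base 3: 8 = 2·3 + 2; at 4: 2·4 + 2 = 10; next = 9
base 4: 9 = 2·4 + 1; at 5: 2·5 + 1 = 11; next = 10

ω·2 + 1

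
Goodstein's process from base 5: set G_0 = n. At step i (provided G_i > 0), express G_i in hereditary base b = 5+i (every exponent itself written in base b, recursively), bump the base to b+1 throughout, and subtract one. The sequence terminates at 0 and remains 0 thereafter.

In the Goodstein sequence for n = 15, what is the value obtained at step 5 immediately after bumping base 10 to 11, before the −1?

step 0: 15 = 3·5; sub 6 for 5: 3·6; = 18; G_1 = 18−1 = 17
step 1: 17 = 2·6 + 5; sub 7 for 6: 2·7 + 5; = 19; G_2 = 19−1 = 18
step 2: 18 = 2·7 + 4; sub 8 for 7: 2·8 + 4; = 20; G_3 = 20−1 = 19
step 3: 19 = 2·8 + 3; sub 9 for 8: 2·9 + 3; = 21; G_4 = 21−1 = 20
step 4: 20 = 2·9 + 2; sub 10 for 9: 2·10 + 2; = 22; G_5 = 22−1 = 21
step 5: 21 = 2·10 + 1; sub 11 for 10: 2·11 + 1; = 23; G_6 = 23−1 = 22

23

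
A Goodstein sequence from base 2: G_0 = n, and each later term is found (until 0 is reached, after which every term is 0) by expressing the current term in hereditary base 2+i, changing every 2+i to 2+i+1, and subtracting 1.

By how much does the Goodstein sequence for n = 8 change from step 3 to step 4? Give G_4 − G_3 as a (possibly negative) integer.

i=0: 8 = 2^(2 + 1) (b=2); 2→3: 3^(3 + 1) = 81; 81−1 = 80
i=1: 80 = 2·3^3 + 2·3^2 + 2·3 + 2 (b=3); 3→4: 2·4^4 + 2·4^2 + 2·4 + 2 = 554; 554−1 = 553
i=2: 553 = 2·4^4 + 2·4^2 + 2·4 + 1 (b=4); 4→5: 2·5^5 + 2·5^2 + 2·5 + 1 = 6311; 6311−1 = 6310
i=3: 6310 = 2·5^5 + 2·5^2 + 2·5 (b=5); 5→6: 2·6^6 + 2·6^2 + 2·6 = 93396; 93396−1 = 93395

87085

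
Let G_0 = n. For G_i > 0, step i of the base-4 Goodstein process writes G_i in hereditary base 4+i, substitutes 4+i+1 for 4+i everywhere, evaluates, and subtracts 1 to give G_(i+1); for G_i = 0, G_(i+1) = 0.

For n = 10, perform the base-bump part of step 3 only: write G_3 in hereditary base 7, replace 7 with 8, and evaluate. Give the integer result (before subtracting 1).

14

base 4: 10 = 2·4 + 2; at 5: 2·5 + 2 = 12; next = 11
base 5: 11 = 2·5 + 1; at 6: 2·6 + 1 = 13; next = 12
base 6: 12 = 2·6; at 7: 2·7 = 14; next = 13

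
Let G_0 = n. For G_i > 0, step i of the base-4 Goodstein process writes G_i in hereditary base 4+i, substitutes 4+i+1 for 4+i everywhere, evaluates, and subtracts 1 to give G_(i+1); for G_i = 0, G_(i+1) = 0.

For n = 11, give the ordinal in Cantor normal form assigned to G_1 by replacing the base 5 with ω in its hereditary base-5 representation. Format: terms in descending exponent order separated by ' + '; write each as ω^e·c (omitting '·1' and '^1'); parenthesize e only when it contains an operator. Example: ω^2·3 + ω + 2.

ω·2 + 2

base 4: 11 = 2·4 + 3; at 5: 2·5 + 3 = 13; next = 12
base 5: 12 = 2·5 + 2; at 6: 2·6 + 2 = 14; next = 13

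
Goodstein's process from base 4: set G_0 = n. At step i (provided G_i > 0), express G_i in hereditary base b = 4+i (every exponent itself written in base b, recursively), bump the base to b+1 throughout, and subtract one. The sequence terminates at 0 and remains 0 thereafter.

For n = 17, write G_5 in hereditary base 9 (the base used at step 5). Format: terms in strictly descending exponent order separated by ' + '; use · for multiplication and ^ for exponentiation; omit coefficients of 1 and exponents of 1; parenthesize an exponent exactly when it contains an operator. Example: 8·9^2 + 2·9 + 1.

5·9 + 2

(0) 17|_4 = 4^2 + 1 ↦ 5^2 + 1|_5 = 26 ⇒ 25
(1) 25|_5 = 5^2 ↦ 6^2|_6 = 36 ⇒ 35
(2) 35|_6 = 5·6 + 5 ↦ 5·7 + 5|_7 = 40 ⇒ 39
(3) 39|_7 = 5·7 + 4 ↦ 5·8 + 4|_8 = 44 ⇒ 43
(4) 43|_8 = 5·8 + 3 ↦ 5·9 + 3|_9 = 48 ⇒ 47
(5) 47|_9 = 5·9 + 2 ↦ 5·10 + 2|_10 = 52 ⇒ 51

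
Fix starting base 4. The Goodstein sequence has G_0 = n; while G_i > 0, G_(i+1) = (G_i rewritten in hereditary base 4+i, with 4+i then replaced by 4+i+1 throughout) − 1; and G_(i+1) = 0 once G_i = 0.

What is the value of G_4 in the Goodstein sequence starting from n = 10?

i=0: 10 = 2·4 + 2 (b=4); 4→5: 2·5 + 2 = 12; 12−1 = 11
i=1: 11 = 2·5 + 1 (b=5); 5→6: 2·6 + 1 = 13; 13−1 = 12
i=2: 12 = 2·6 (b=6); 6→7: 2·7 = 14; 14−1 = 13
i=3: 13 = 7 + 6 (b=7); 7→8: 8 + 6 = 14; 14−1 = 13

13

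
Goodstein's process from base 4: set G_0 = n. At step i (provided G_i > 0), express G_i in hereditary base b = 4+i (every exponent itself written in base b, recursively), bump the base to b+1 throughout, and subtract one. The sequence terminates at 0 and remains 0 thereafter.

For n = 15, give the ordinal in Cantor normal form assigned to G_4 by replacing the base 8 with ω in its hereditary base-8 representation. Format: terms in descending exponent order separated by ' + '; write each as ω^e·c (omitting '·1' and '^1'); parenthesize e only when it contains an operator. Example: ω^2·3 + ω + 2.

ω·2 + 7

base 4: 15 = 3·4 + 3; at 5: 3·5 + 3 = 18; next = 17
base 5: 17 = 3·5 + 2; at 6: 3·6 + 2 = 20; next = 19
base 6: 19 = 3·6 + 1; at 7: 3·7 + 1 = 22; next = 21
base 7: 21 = 3·7; at 8: 3·8 = 24; next = 23
base 8: 23 = 2·8 + 7; at 9: 2·9 + 7 = 25; next = 24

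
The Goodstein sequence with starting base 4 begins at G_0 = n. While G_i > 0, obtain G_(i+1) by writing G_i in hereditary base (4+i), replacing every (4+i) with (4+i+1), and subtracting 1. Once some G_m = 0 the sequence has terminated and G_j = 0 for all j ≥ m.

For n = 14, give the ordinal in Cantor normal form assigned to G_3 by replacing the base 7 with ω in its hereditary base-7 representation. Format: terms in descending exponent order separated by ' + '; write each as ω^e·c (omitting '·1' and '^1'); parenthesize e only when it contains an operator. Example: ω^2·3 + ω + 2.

base 4: 14 = 3·4 + 2; at 5: 3·5 + 2 = 17; next = 16
base 5: 16 = 3·5 + 1; at 6: 3·6 + 1 = 19; next = 18
base 6: 18 = 3·6; at 7: 3·7 = 21; next = 20
base 7: 20 = 2·7 + 6; at 8: 2·8 + 6 = 22; next = 21

ω·2 + 6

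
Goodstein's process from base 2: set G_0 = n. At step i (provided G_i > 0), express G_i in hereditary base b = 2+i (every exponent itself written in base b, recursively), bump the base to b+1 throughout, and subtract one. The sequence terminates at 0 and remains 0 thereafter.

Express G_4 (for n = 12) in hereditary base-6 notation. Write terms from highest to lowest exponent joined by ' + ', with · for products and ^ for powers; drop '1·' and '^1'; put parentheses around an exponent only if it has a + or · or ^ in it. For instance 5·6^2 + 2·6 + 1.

(0) 12|_2 = 2^(2 + 1) + 2^2 ↦ 3^(3 + 1) + 3^3|_3 = 108 ⇒ 107
(1) 107|_3 = 3^(3 + 1) + 2·3^2 + 2·3 + 2 ↦ 4^(4 + 1) + 2·4^2 + 2·4 + 2|_4 = 1066 ⇒ 1065
(2) 1065|_4 = 4^(4 + 1) + 2·4^2 + 2·4 + 1 ↦ 5^(5 + 1) + 2·5^2 + 2·5 + 1|_5 = 15686 ⇒ 15685
(3) 15685|_5 = 5^(5 + 1) + 2·5^2 + 2·5 ↦ 6^(6 + 1) + 2·6^2 + 2·6|_6 = 280020 ⇒ 280019
(4) 280019|_6 = 6^(6 + 1) + 2·6^2 + 6 + 5 ↦ 7^(7 + 1) + 2·7^2 + 7 + 5|_7 = 5764911 ⇒ 5764910

6^(6 + 1) + 2·6^2 + 6 + 5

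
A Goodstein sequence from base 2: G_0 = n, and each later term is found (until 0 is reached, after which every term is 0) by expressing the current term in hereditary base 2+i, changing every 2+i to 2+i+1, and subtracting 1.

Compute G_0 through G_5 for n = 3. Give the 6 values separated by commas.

base 2: 3 = 2 + 1; at 3: 3 + 1 = 4; next = 3
base 3: 3 = 3; at 4: 4 = 4; next = 3
base 4: 3 = 3; at 5: 3 = 3; next = 2
base 5: 2 = 2; at 6: 2 = 2; next = 1
base 6: 1 = 1; at 7: 1 = 1; next = 0

3, 3, 3, 2, 1, 0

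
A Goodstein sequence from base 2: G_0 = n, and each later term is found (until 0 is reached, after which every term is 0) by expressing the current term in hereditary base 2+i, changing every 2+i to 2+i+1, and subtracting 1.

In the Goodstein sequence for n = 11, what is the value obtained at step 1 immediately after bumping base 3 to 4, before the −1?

G_0 = 11. HB_2(11) = 2^(2 + 1) + 2 + 1. Bump = 85. G_1 = 84.
G_1 = 84. HB_3(84) = 3^(3 + 1) + 3. Bump = 1028. G_2 = 1027.

1028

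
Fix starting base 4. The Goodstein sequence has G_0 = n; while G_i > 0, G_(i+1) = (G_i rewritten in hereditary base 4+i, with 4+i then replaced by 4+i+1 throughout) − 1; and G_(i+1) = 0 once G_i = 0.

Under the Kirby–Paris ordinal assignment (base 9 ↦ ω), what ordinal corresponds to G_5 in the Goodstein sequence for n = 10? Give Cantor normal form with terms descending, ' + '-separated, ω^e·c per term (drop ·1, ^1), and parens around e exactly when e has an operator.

ω + 4

(0) 10|_4 = 2·4 + 2 ↦ 2·5 + 2|_5 = 12 ⇒ 11
(1) 11|_5 = 2·5 + 1 ↦ 2·6 + 1|_6 = 13 ⇒ 12
(2) 12|_6 = 2·6 ↦ 2·7|_7 = 14 ⇒ 13
(3) 13|_7 = 7 + 6 ↦ 8 + 6|_8 = 14 ⇒ 13
(4) 13|_8 = 8 + 5 ↦ 9 + 5|_9 = 14 ⇒ 13
(5) 13|_9 = 9 + 4 ↦ 10 + 4|_10 = 14 ⇒ 13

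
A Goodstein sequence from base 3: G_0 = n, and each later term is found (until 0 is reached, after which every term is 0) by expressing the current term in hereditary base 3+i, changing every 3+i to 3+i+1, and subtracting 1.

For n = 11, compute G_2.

[0] 11 ≡ 3^2 + 2 (base 3). Lift 4: 18. −1: 17.
[1] 17 ≡ 4^2 + 1 (base 4). Lift 5: 26. −1: 25.

25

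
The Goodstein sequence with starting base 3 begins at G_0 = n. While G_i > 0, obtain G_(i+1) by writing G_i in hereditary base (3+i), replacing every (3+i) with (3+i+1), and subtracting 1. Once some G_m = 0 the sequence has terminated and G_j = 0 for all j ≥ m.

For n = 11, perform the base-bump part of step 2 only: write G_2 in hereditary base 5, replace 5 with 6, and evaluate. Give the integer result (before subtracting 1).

36

[0] 11 ≡ 3^2 + 2 (base 3). Lift 4: 18. −1: 17.
[1] 17 ≡ 4^2 + 1 (base 4). Lift 5: 26. −1: 25.
[2] 25 ≡ 5^2 (base 5). Lift 6: 36. −1: 35.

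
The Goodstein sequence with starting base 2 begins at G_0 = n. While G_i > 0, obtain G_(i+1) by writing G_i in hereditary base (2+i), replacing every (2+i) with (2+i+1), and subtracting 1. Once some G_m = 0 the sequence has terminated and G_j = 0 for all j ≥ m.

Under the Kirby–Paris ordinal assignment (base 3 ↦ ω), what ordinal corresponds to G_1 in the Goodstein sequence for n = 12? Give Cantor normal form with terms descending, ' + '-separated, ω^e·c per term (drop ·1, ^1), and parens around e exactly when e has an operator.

i=0: 12 = 2^(2 + 1) + 2^2 (b=2); 2→3: 3^(3 + 1) + 3^3 = 108; 108−1 = 107
i=1: 107 = 3^(3 + 1) + 2·3^2 + 2·3 + 2 (b=3); 3→4: 4^(4 + 1) + 2·4^2 + 2·4 + 2 = 1066; 1066−1 = 1065

ω^(ω + 1) + ω^2·2 + ω·2 + 2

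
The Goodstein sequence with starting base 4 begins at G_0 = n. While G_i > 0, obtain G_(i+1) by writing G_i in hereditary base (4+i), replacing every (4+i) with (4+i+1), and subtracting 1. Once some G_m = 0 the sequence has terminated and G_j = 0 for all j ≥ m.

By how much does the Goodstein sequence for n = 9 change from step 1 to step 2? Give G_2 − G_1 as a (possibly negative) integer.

1

step 0: 9 = 2·4 + 1; sub 5 for 4: 2·5 + 1; = 11; G_1 = 11−1 = 10
step 1: 10 = 2·5; sub 6 for 5: 2·6; = 12; G_2 = 12−1 = 11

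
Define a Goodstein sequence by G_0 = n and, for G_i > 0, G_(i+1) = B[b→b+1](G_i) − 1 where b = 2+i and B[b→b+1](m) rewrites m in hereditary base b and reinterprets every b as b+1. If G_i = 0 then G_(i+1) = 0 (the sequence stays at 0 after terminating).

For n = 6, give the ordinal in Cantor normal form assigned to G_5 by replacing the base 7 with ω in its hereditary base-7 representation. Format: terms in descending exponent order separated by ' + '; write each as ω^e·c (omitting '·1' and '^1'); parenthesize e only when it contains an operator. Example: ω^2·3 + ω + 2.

G_0=6  [base 2] 2^2 + 2  →[2↦3]→  3^3 + 3 = 30  −1 ⇒ G_1=29
G_1=29  [base 3] 3^3 + 2  →[3↦4]→  4^4 + 2 = 258  −1 ⇒ G_2=257
G_2=257  [base 4] 4^4 + 1  →[4↦5]→  5^5 + 1 = 3126  −1 ⇒ G_3=3125
G_3=3125  [base 5] 5^5  →[5↦6]→  6^6 = 46656  −1 ⇒ G_4=46655
G_4=46655  [base 6] 5·6^5 + 5·6^4 + 5·6^3 + 5·6^2 + 5·6 + 5  →[6↦7]→  5·7^5 + 5·7^4 + 5·7^3 + 5·7^2 + 5·7 + 5 = 98040  −1 ⇒ G_5=98039
G_5=98039  [base 7] 5·7^5 + 5·7^4 + 5·7^3 + 5·7^2 + 5·7 + 4  →[7↦8]→  5·8^5 + 5·8^4 + 5·8^3 + 5·8^2 + 5·8 + 4 = 187244  −1 ⇒ G_6=187243

ω^5·5 + ω^4·5 + ω^3·5 + ω^2·5 + ω·5 + 4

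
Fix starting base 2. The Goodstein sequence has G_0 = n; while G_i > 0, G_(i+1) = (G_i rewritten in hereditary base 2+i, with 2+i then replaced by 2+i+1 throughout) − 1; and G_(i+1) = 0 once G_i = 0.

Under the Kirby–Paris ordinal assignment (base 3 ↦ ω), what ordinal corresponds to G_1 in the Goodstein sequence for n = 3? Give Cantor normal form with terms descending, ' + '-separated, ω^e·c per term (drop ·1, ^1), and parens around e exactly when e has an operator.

step 0: 3 = 2 + 1; sub 3 for 2: 3 + 1; = 4; G_1 = 4−1 = 3
step 1: 3 = 3; sub 4 for 3: 4; = 4; G_2 = 4−1 = 3

ω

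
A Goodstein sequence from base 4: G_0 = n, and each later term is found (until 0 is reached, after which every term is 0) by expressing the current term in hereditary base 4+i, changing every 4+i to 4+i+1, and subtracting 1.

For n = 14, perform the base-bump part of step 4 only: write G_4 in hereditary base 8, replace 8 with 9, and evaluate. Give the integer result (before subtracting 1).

base 4: 14 = 3·4 + 2; at 5: 3·5 + 2 = 17; next = 16
base 5: 16 = 3·5 + 1; at 6: 3·6 + 1 = 19; next = 18
base 6: 18 = 3·6; at 7: 3·7 = 21; next = 20
base 7: 20 = 2·7 + 6; at 8: 2·8 + 6 = 22; next = 21

23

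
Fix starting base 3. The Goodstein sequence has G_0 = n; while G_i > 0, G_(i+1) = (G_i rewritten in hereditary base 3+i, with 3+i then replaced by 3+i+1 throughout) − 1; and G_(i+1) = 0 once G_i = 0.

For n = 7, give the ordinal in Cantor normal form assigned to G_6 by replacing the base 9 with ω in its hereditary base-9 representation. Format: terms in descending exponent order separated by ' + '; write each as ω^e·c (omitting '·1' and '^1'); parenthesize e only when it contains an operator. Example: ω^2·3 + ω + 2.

G_0 = 7. HB_3(7) = 2·3 + 1. Bump = 9. G_1 = 8.
G_1 = 8. HB_4(8) = 2·4. Bump = 10. G_2 = 9.
G_2 = 9. HB_5(9) = 5 + 4. Bump = 10. G_3 = 9.
G_3 = 9. HB_6(9) = 6 + 3. Bump = 10. G_4 = 9.
G_4 = 9. HB_7(9) = 7 + 2. Bump = 10. G_5 = 9.
G_5 = 9. HB_8(9) = 8 + 1. Bump = 10. G_6 = 9.

ω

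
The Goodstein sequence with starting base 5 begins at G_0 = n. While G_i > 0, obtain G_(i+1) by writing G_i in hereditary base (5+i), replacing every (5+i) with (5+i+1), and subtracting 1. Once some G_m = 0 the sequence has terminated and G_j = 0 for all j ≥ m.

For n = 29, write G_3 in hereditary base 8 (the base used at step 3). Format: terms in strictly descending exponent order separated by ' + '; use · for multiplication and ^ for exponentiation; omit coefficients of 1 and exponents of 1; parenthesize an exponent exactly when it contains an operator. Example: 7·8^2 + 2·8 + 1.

8^2 + 1

29 —HB5→ 5^2 + 4 —bump→ 6^2 + 4 = 40 —(−1)→ 39
39 —HB6→ 6^2 + 3 —bump→ 7^2 + 3 = 52 —(−1)→ 51
51 —HB7→ 7^2 + 2 —bump→ 8^2 + 2 = 66 —(−1)→ 65
65 —HB8→ 8^2 + 1 —bump→ 9^2 + 1 = 82 —(−1)→ 81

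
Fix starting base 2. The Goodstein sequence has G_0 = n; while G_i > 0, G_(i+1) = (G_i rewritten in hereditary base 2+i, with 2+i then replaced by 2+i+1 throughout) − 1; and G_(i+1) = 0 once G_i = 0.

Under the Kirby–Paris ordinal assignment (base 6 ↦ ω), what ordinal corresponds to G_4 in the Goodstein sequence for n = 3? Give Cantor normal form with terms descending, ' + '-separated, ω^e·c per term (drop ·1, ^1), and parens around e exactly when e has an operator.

1

(0) 3|_2 = 2 + 1 ↦ 3 + 1|_3 = 4 ⇒ 3
(1) 3|_3 = 3 ↦ 4|_4 = 4 ⇒ 3
(2) 3|_4 = 3 ↦ 3|_5 = 3 ⇒ 2
(3) 2|_5 = 2 ↦ 2|_6 = 2 ⇒ 1
(4) 1|_6 = 1 ↦ 1|_7 = 1 ⇒ 0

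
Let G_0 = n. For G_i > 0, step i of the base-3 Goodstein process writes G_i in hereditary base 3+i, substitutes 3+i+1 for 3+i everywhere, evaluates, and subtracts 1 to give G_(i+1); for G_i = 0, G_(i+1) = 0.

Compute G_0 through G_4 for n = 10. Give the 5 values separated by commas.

base 3: 10 = 3^2 + 1; at 4: 4^2 + 1 = 17; next = 16
base 4: 16 = 4^2; at 5: 5^2 = 25; next = 24
base 5: 24 = 4·5 + 4; at 6: 4·6 + 4 = 28; next = 27
base 6: 27 = 4·6 + 3; at 7: 4·7 + 3 = 31; next = 30

10, 16, 24, 27, 30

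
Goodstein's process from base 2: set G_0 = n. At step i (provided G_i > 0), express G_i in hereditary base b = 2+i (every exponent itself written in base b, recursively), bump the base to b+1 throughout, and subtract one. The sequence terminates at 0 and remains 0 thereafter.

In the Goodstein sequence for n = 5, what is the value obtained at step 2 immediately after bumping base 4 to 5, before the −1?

468

step 0: 5 = 2^2 + 1; sub 3 for 2: 3^3 + 1; = 28; G_1 = 28−1 = 27
step 1: 27 = 3^3; sub 4 for 3: 4^4; = 256; G_2 = 256−1 = 255
step 2: 255 = 3·4^3 + 3·4^2 + 3·4 + 3; sub 5 for 4: 3·5^3 + 3·5^2 + 3·5 + 3; = 468; G_3 = 468−1 = 467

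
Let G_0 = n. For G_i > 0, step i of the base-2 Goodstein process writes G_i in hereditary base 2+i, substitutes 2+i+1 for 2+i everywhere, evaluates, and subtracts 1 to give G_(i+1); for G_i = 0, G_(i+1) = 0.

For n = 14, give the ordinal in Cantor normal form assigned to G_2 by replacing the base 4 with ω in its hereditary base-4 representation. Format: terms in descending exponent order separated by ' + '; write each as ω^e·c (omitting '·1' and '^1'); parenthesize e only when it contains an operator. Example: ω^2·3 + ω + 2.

[0] 14 ≡ 2^(2 + 1) + 2^2 + 2 (base 2). Lift 3: 111. −1: 110.
[1] 110 ≡ 3^(3 + 1) + 3^3 + 2 (base 3). Lift 4: 1282. −1: 1281.

ω^(ω + 1) + ω^ω + 1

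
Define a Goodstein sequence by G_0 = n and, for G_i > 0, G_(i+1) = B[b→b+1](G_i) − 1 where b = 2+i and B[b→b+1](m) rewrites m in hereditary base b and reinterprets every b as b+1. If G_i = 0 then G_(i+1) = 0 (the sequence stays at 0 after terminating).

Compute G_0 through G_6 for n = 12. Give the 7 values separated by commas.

step 0: 12 = 2^(2 + 1) + 2^2; sub 3 for 2: 3^(3 + 1) + 3^3; = 108; G_1 = 108−1 = 107
step 1: 107 = 3^(3 + 1) + 2·3^2 + 2·3 + 2; sub 4 for 3: 4^(4 + 1) + 2·4^2 + 2·4 + 2; = 1066; G_2 = 1066−1 = 1065
step 2: 1065 = 4^(4 + 1) + 2·4^2 + 2·4 + 1; sub 5 for 4: 5^(5 + 1) + 2·5^2 + 2·5 + 1; = 15686; G_3 = 15686−1 = 15685
step 3: 15685 = 5^(5 + 1) + 2·5^2 + 2·5; sub 6 for 5: 6^(6 + 1) + 2·6^2 + 2·6; = 280020; G_4 = 280020−1 = 280019
step 4: 280019 = 6^(6 + 1) + 2·6^2 + 6 + 5; sub 7 for 6: 7^(7 + 1) + 2·7^2 + 7 + 5; = 5764911; G_5 = 5764911−1 = 5764910
step 5: 5764910 = 7^(7 + 1) + 2·7^2 + 7 + 4; sub 8 for 7: 8^(8 + 1) + 2·8^2 + 8 + 4; = 134217868; G_6 = 134217868−1 = 134217867

12, 107, 1065, 15685, 280019, 5764910, 134217867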